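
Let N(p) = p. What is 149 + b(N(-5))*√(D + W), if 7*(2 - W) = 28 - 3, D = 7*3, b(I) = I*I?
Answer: 149 + 50*√238/7 ≈ 259.19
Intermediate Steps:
b(I) = I²
D = 21
W = -11/7 (W = 2 - (28 - 3)/7 = 2 - ⅐*25 = 2 - 25/7 = -11/7 ≈ -1.5714)
149 + b(N(-5))*√(D + W) = 149 + (-5)²*√(21 - 11/7) = 149 + 25*√(136/7) = 149 + 25*(2*√238/7) = 149 + 50*√238/7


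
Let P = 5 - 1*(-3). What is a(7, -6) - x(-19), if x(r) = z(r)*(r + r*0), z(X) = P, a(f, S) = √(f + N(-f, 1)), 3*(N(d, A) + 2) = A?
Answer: 152 + 4*√3/3 ≈ 154.31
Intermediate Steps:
N(d, A) = -2 + A/3
a(f, S) = √(-5/3 + f) (a(f, S) = √(f + (-2 + (⅓)*1)) = √(f + (-2 + ⅓)) = √(f - 5/3) = √(-5/3 + f))
P = 8 (P = 5 + 3 = 8)
z(X) = 8
x(r) = 8*r (x(r) = 8*(r + r*0) = 8*(r + 0) = 8*r)
a(7, -6) - x(-19) = √(-15 + 9*7)/3 - 8*(-19) = √(-15 + 63)/3 - 1*(-152) = √48/3 + 152 = (4*√3)/3 + 152 = 4*√3/3 + 152 = 152 + 4*√3/3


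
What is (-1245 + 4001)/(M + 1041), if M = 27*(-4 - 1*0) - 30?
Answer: 2756/903 ≈ 3.0520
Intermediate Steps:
M = -138 (M = 27*(-4 + 0) - 30 = 27*(-4) - 30 = -108 - 30 = -138)
(-1245 + 4001)/(M + 1041) = (-1245 + 4001)/(-138 + 1041) = 2756/903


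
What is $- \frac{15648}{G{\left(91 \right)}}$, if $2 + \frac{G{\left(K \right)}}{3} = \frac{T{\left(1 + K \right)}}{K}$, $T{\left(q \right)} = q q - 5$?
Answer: $- \frac{474656}{8277} \approx -57.346$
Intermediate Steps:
$T{\left(q \right)} = -5 + q^{2}$ ($T{\left(q \right)} = q^{2} - 5 = -5 + q^{2}$)
$G{\left(K \right)} = -6 + \frac{3 \left(-5 + \left(1 + K\right)^{2}\right)}{K}$ ($G{\left(K \right)} = -6 + 3 \frac{-5 + \left(1 + K\right)^{2}}{K} = -6 + \frac{3 \left(-5 + \left(1 + K\right)^{2}\right)}{K}$)
$- \frac{15648}{G{\left(91 \right)}} = - \frac{15648}{- \frac{12}{91} + 3 \cdot 91} = - \frac{15648}{\left(-12\right) \frac{1}{91} + 273} = - \frac{15648}{- \frac{12}{91} + 273} = - \frac{15648}{\frac{24831}{91}} = \left(-15648\right) \frac{91}{24831} = - \frac{474656}{8277}$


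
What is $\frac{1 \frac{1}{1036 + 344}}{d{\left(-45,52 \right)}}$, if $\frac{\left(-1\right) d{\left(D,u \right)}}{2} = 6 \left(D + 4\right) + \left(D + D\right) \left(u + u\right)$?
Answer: $\frac{1}{26512560} \approx 3.7718 \cdot 10^{-8}$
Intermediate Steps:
$d{\left(D,u \right)} = -48 - 12 D - 8 D u$ ($d{\left(D,u \right)} = - 2 \left(6 \left(D + 4\right) + \left(D + D\right) \left(u + u\right)\right) = - 2 \left(6 \left(4 + D\right) + 2 D 2 u\right) = - 2 \left(\left(24 + 6 D\right) + 4 D u\right) = - 2 \left(24 + 6 D + 4 D u\right) = -48 - 12 D - 8 D u$)
$\frac{1 \frac{1}{1036 + 344}}{d{\left(-45,52 \right)}} = \frac{1 \frac{1}{1036 + 344}}{-48 - -540 - \left(-360\right) 52} = \frac{1 \cdot \frac{1}{1380}}{-48 + 540 + 18720} = \frac{1 \cdot \frac{1}{1380}}{19212} = \frac{1}{1380} \cdot \frac{1}{19212} = \frac{1}{26512560}$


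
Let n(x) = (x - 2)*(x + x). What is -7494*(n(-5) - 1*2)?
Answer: -509592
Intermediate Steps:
n(x) = 2*x*(-2 + x) (n(x) = (-2 + x)*(2*x) = 2*x*(-2 + x))
-7494*(n(-5) - 1*2) = -7494*(2*(-5)*(-2 - 5) - 1*2) = -7494*(2*(-5)*(-7) - 2) = -7494*(70 - 2) = -7494*68 = -509592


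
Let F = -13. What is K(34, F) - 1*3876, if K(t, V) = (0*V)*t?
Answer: -3876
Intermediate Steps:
K(t, V) = 0 (K(t, V) = 0*t = 0)
K(34, F) - 1*3876 = 0 - 1*3876 = 0 - 3876 = -3876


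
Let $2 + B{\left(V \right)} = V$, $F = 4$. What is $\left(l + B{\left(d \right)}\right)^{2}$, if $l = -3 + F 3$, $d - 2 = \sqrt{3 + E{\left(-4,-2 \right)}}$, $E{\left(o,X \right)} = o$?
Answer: $\left(9 + i\right)^{2} \approx 80.0 + 18.0 i$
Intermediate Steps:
$d = 2 + i$ ($d = 2 + \sqrt{3 - 4} = 2 + \sqrt{-1} = 2 + i \approx 2.0 + 1.0 i$)
$B{\left(V \right)} = -2 + V$
$l = 9$ ($l = -3 + 4 \cdot 3 = -3 + 12 = 9$)
$\left(l + B{\left(d \right)}\right)^{2} = \left(9 + \left(-2 + \left(2 + i\right)\right)\right)^{2} = \left(9 + i\right)^{2}$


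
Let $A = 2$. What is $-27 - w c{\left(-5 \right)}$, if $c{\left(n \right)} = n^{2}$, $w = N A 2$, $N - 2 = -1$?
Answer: $-127$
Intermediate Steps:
$N = 1$ ($N = 2 - 1 = 1$)
$w = 4$ ($w = 1 \cdot 2 \cdot 2 = 2 \cdot 2 = 4$)
$-27 - w c{\left(-5 \right)} = -27 - 4 \left(-5\right)^{2} = -27 - 4 \cdot 25 = -27 - 100 = -127$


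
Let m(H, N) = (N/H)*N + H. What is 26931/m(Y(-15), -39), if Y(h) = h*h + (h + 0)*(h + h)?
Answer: 2019825/50794 ≈ 39.765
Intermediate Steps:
Y(h) = 3*h² (Y(h) = h² + h*(2*h) = h² + 2*h² = 3*h²)
m(H, N) = H + N²/H (m(H, N) = N²/H + H = H + N²/H)
26931/m(Y(-15), -39) = 26931/(3*(-15)² + (-39)²/(3*(-15)²)) = 26931/(3*225 + 1521/(3*225)) = 26931/(675 + 1521/675) = 26931/(675 + (1/675)*1521) = 26931/(675 + 169/75) = 26931/(50794/75) = 26931*(75/50794) = 2019825/50794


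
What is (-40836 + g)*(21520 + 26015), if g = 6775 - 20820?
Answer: -2608768335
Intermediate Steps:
g = -14045
(-40836 + g)*(21520 + 26015) = (-40836 - 14045)*(21520 + 26015) = -54881*47535 = -2608768335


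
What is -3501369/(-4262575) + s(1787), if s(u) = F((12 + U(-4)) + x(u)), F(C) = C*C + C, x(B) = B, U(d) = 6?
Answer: 13895273363619/4262575 ≈ 3.2598e+6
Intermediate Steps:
F(C) = C + C**2 (F(C) = C**2 + C = C + C**2)
s(u) = (18 + u)*(19 + u) (s(u) = ((12 + 6) + u)*(1 + ((12 + 6) + u)) = (18 + u)*(1 + (18 + u)) = (18 + u)*(19 + u))
-3501369/(-4262575) + s(1787) = -3501369/(-4262575) + (18 + 1787)*(19 + 1787) = -3501369*(-1/4262575) + 1805*1806 = 3501369/4262575 + 3259830 = 13895273363619/4262575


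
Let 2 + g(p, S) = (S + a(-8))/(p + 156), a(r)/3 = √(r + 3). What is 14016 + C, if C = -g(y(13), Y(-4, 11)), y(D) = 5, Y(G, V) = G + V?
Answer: 322413/23 - 3*I*√5/161 ≈ 14018.0 - 0.041666*I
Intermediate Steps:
a(r) = 3*√(3 + r) (a(r) = 3*√(r + 3) = 3*√(3 + r))
g(p, S) = -2 + (S + 3*I*√5)/(156 + p) (g(p, S) = -2 + (S + 3*√(3 - 8))/(p + 156) = -2 + (S + 3*√(-5))/(156 + p) = -2 + (S + 3*(I*√5))/(156 + p) = -2 + (S + 3*I*√5)/(156 + p))
C = 45/23 - 3*I*√5/161 (C = -(-312 + (-4 + 11) - 2*5 + 3*I*√5)/(156 + 5) = -(-312 + 7 - 10 + 3*I*√5)/161 = -(-315 + 3*I*√5)/161 = -(-45/23 + 3*I*√5/161) = 45/23 - 3*I*√5/161 ≈ 1.9565 - 0.041666*I)
14016 + C = 14016 + (45/23 - 3*I*√5/161) = 322413/23 - 3*I*√5/161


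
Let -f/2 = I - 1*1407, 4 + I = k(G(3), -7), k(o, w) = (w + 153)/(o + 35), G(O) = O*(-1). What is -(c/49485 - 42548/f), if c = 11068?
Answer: 1843871004/123728995 ≈ 14.902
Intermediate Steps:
G(O) = -O
k(o, w) = (153 + w)/(35 + o)
I = 9/16 (I = -4 + (153 - 7)/(35 - 1*3) = -4 + 146/(35 - 3) = -4 + 146/32 = -4 + (1/32)*146 = -4 + 73/16 = 9/16 ≈ 0.56250)
f = 22503/8 (f = -2*(9/16 - 1*1407) = -2*(9/16 - 1407) = -2*(-22503/16) = 22503/8 ≈ 2812.9)
-(c/49485 - 42548/f) = -(11068/49485 - 42548/22503/8) = -(11068*(1/49485) - 42548*8/22503) = -(11068/49485 - 340384/22503) = -1*(-1843871004/123728995) = 1843871004/123728995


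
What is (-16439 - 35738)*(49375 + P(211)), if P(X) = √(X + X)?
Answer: -2576239375 - 52177*√422 ≈ -2.5773e+9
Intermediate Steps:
P(X) = √2*√X (P(X) = √(2*X) = √2*√X)
(-16439 - 35738)*(49375 + P(211)) = (-16439 - 35738)*(49375 + √2*√211) = -52177*(49375 + √422) = -2576239375 - 52177*√422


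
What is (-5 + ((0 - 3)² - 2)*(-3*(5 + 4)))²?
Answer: 37636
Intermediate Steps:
(-5 + ((0 - 3)² - 2)*(-3*(5 + 4)))² = (-5 + ((-3)² - 2)*(-3*9))² = (-5 + (9 - 2)*(-27))² = (-5 + 7*(-27))² = (-5 - 189)² = (-194)² = 37636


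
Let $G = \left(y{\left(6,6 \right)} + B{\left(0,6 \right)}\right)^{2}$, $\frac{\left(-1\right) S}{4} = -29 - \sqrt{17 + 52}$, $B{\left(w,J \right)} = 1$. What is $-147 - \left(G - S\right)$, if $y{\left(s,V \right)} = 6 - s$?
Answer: $-32 + 4 \sqrt{69} \approx 1.2265$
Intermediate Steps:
$S = 116 + 4 \sqrt{69}$ ($S = - 4 \left(-29 - \sqrt{17 + 52}\right) = - 4 \left(-29 - \sqrt{69}\right) = 116 + 4 \sqrt{69} \approx 149.23$)
$G = 1$ ($G = \left(\left(6 - 6\right) + 1\right)^{2} = \left(0 + 1\right)^{2} = 1^{2} = 1$)
$-147 - \left(G - S\right) = -147 - \left(1 - \left(116 + 4 \sqrt{69}\right)\right) = -147 - \left(-115 - 4 \sqrt{69}\right) = -147 + \left(115 + 4 \sqrt{69}\right) = -32 + 4 \sqrt{69}$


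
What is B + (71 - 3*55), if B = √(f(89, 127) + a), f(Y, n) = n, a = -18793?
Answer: -94 + 3*I*√2074 ≈ -94.0 + 136.62*I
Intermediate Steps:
B = 3*I*√2074 (B = √(127 - 18793) = √(-18666) = 3*I*√2074 ≈ 136.62*I)
B + (71 - 3*55) = 3*I*√2074 + (71 - 3*55) = 3*I*√2074 + (71 - 165) = 3*I*√2074 - 94 = -94 + 3*I*√2074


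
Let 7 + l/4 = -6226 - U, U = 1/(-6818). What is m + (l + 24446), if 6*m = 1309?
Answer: -5478251/20454 ≈ -267.83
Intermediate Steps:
U = -1/6818 ≈ -0.00014667
l = -84993186/3409 (l = -28 + 4*(-6226 - 1*(-1/6818)) = -28 + 4*(-6226 + 1/6818) = -28 + 4*(-42448867/6818) = -28 - 84897734/3409 = -84993186/3409 ≈ -24932.)
m = 1309/6 (m = (⅙)*1309 = 1309/6 ≈ 218.17)
m + (l + 24446) = 1309/6 + (-84993186/3409 + 24446) = 1309/6 - 1656772/3409 = -5478251/20454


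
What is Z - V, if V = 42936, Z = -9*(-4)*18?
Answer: -42288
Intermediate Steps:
Z = 648 (Z = 36*18 = 648)
Z - V = 648 - 1*42936 = 648 - 42936 = -42288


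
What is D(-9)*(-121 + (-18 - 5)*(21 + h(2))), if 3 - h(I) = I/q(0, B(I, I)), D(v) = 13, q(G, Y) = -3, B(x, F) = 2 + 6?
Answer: -26845/3 ≈ -8948.3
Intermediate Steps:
B(x, F) = 8
h(I) = 3 + I/3 (h(I) = 3 - I/(-3) = 3 - I*(-1)/3 = 3 - (-1)*I/3 = 3 + I/3)
D(-9)*(-121 + (-18 - 5)*(21 + h(2))) = 13*(-121 + (-18 - 5)*(21 + (3 + (⅓)*2))) = 13*(-121 - 23*(21 + (3 + ⅔))) = 13*(-121 - 23*(21 + 11/3)) = 13*(-121 - 23*74/3) = 13*(-121 - 1702/3) = 13*(-2065/3) = -26845/3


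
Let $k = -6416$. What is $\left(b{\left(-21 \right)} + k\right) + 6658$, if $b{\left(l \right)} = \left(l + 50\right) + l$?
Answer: $250$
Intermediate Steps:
$b{\left(l \right)} = 50 + 2 l$ ($b{\left(l \right)} = \left(50 + l\right) + l = 50 + 2 l$)
$\left(b{\left(-21 \right)} + k\right) + 6658 = \left(\left(50 + 2 \left(-21\right)\right) - 6416\right) + 6658 = \left(\left(50 - 42\right) - 6416\right) + 6658 = \left(8 - 6416\right) + 6658 = -6408 + 6658 = 250$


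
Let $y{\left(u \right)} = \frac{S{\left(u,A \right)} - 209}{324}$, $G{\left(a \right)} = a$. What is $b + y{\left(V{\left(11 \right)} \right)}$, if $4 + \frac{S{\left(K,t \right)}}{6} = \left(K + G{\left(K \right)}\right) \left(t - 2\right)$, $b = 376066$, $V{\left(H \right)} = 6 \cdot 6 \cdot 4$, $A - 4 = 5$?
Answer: $\frac{121857247}{324} \approx 3.761 \cdot 10^{5}$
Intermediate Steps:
$A = 9$ ($A = 4 + 5 = 9$)
$V{\left(H \right)} = 144$ ($V{\left(H \right)} = 36 \cdot 4 = 144$)
$S{\left(K,t \right)} = -24 + 12 K \left(-2 + t\right)$ ($S{\left(K,t \right)} = -24 + 6 \left(K + K\right) \left(t - 2\right) = -24 + 6 \cdot 2 K \left(-2 + t\right) = -24 + 12 K \left(-2 + t\right)$)
$y{\left(u \right)} = - \frac{233}{324} + \frac{7 u}{27}$ ($y{\left(u \right)} = \frac{\left(-24 - 24 u + 12 u 9\right) - 209}{324} = \left(\left(-24 - 24 u + 108 u\right) - 209\right) \frac{1}{324} = \left(\left(-24 + 84 u\right) - 209\right) \frac{1}{324} = \left(-233 + 84 u\right) \frac{1}{324} = - \frac{233}{324} + \frac{7 u}{27}$)
$b + y{\left(V{\left(11 \right)} \right)} = 376066 + \left(- \frac{233}{324} + \frac{7}{27} \cdot 144\right) = 376066 + \left(- \frac{233}{324} + \frac{112}{3}\right) = 376066 + \frac{11863}{324} = \frac{121857247}{324}$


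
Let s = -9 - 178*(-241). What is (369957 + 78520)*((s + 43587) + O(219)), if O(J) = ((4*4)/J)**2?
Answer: 1860047455921084/47961 ≈ 3.8783e+10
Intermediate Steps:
s = 42889 (s = -9 + 42898 = 42889)
O(J) = 256/J**2 (O(J) = (16/J)**2 = 256/J**2)
(369957 + 78520)*((s + 43587) + O(219)) = (369957 + 78520)*((42889 + 43587) + 256/219**2) = 448477*(86476 + 256*(1/47961)) = 448477*(86476 + 256/47961) = 448477*(4147475692/47961) = 1860047455921084/47961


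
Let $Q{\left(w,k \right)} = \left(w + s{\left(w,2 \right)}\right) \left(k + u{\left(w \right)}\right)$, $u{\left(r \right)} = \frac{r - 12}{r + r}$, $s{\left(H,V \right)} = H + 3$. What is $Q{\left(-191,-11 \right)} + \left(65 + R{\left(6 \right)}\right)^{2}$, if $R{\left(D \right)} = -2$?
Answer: $\frac{3031779}{382} \approx 7936.6$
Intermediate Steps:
$s{\left(H,V \right)} = 3 + H$
$u{\left(r \right)} = \frac{-12 + r}{2 r}$
$Q{\left(w,k \right)} = \left(3 + 2 w\right) \left(k + \frac{-12 + w}{2 w}\right)$ ($Q{\left(w,k \right)} = \left(w + \left(3 + w\right)\right) \left(k + \frac{-12 + w}{2 w}\right) = \left(3 + 2 w\right) \left(k + \frac{-12 + w}{2 w}\right)$)
$Q{\left(-191,-11 \right)} + \left(65 + R{\left(6 \right)}\right)^{2} = \left(- \frac{21}{2} - 191 - \frac{18}{-191} + 3 \left(-11\right) + 2 \left(-11\right) \left(-191\right)\right) + \left(65 - 2\right)^{2} = \left(- \frac{21}{2} - 191 - - \frac{18}{191} - 33 + 4202\right) + 63^{2} = \left(- \frac{21}{2} - 191 + \frac{18}{191} - 33 + 4202\right) + 3969 = \frac{1515621}{382} + 3969 = \frac{3031779}{382}$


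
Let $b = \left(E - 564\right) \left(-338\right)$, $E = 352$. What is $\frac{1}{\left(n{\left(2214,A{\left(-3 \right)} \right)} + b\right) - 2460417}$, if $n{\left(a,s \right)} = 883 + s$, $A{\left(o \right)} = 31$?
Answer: $- \frac{1}{2387847} \approx -4.1879 \cdot 10^{-7}$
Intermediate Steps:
$b = 71656$ ($b = \left(352 - 564\right) \left(-338\right) = \left(-212\right) \left(-338\right) = 71656$)
$\frac{1}{\left(n{\left(2214,A{\left(-3 \right)} \right)} + b\right) - 2460417} = \frac{1}{\left(\left(883 + 31\right) + 71656\right) - 2460417} = \frac{1}{\left(914 + 71656\right) - 2460417} = \frac{1}{72570 - 2460417} = \frac{1}{-2387847} = - \frac{1}{2387847}$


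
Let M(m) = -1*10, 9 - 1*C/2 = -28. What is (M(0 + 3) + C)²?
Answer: 4096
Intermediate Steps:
C = 74 (C = 18 - 2*(-28) = 18 + 56 = 74)
M(m) = -10
(M(0 + 3) + C)² = (-10 + 74)² = 64² = 4096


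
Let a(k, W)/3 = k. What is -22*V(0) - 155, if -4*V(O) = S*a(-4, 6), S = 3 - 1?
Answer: -287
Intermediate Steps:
S = 2
a(k, W) = 3*k
V(O) = 6 (V(O) = -3*(-4)/2 = -(-12)/2 = -1/4*(-24) = 6)
-22*V(0) - 155 = -22*6 - 155 = -132 - 155 = -287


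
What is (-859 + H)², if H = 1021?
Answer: 26244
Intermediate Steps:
(-859 + H)² = (-859 + 1021)² = 162² = 26244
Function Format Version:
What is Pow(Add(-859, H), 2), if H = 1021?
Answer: 26244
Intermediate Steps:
Pow(Add(-859, H), 2) = Pow(Add(-859, 1021), 2) = Pow(162, 2) = 26244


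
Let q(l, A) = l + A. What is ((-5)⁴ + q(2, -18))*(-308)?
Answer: -187572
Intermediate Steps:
q(l, A) = A + l
((-5)⁴ + q(2, -18))*(-308) = ((-5)⁴ + (-18 + 2))*(-308) = (625 - 16)*(-308) = 609*(-308) = -187572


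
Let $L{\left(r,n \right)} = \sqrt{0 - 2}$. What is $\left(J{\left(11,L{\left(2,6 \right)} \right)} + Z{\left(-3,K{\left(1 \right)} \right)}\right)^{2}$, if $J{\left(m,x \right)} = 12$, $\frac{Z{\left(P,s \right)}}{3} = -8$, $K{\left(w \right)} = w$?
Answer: $144$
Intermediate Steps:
$L{\left(r,n \right)} = i \sqrt{2}$ ($L{\left(r,n \right)} = \sqrt{-2} = i \sqrt{2}$)
$Z{\left(P,s \right)} = -24$ ($Z{\left(P,s \right)} = 3 \left(-8\right) = -24$)
$\left(J{\left(11,L{\left(2,6 \right)} \right)} + Z{\left(-3,K{\left(1 \right)} \right)}\right)^{2} = \left(12 - 24\right)^{2} = \left(-12\right)^{2} = 144$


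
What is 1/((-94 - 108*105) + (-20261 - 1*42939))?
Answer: -1/74634 ≈ -1.3399e-5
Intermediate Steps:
1/((-94 - 108*105) + (-20261 - 1*42939)) = 1/((-94 - 11340) + (-20261 - 42939)) = 1/(-11434 - 63200) = 1/(-74634) = -1/74634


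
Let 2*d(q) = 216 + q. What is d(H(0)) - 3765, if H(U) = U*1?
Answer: -3657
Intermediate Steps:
H(U) = U
d(q) = 108 + q/2 (d(q) = (216 + q)/2 = 108 + q/2)
d(H(0)) - 3765 = (108 + (1/2)*0) - 3765 = (108 + 0) - 3765 = 108 - 3765 = -3657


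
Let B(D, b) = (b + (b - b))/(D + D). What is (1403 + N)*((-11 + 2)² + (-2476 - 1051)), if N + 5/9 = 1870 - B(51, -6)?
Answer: -1725388078/153 ≈ -1.1277e+7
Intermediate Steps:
B(D, b) = b/(2*D) (B(D, b) = (b + 0)/((2*D)) = b*(1/(2*D)) = b/(2*D))
N = 286034/153 (N = -5/9 + (1870 - (-6)/(2*51)) = -5/9 + (1870 - 1*(-1/17)) = -5/9 + (1870 + 1/17) = -5/9 + 31791/17 = 286034/153 ≈ 1869.5)
(1403 + N)*((-11 + 2)² + (-2476 - 1051)) = (1403 + 286034/153)*((-11 + 2)² + (-2476 - 1051)) = 500693*((-9)² - 3527)/153 = 500693*(81 - 3527)/153 = (500693/153)*(-3446) = -1725388078/153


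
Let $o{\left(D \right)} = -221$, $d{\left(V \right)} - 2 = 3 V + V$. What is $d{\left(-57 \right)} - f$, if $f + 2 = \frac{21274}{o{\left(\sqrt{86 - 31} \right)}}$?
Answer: $- \frac{28230}{221} \approx -127.74$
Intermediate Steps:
$d{\left(V \right)} = 2 + 4 V$ ($d{\left(V \right)} = 2 + \left(3 V + V\right) = 2 + 4 V$)
$f = - \frac{21716}{221}$ ($f = -2 + \frac{21274}{-221} = -2 + 21274 \left(- \frac{1}{221}\right) = -2 - \frac{21274}{221} = - \frac{21716}{221} \approx -98.262$)
$d{\left(-57 \right)} - f = \left(2 + 4 \left(-57\right)\right) - - \frac{21716}{221} = \left(2 - 228\right) + \frac{21716}{221} = -226 + \frac{21716}{221} = - \frac{28230}{221}$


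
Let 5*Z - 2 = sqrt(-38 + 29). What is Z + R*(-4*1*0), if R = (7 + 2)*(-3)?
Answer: 2/5 + 3*I/5 ≈ 0.4 + 0.6*I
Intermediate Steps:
Z = 2/5 + 3*I/5 (Z = 2/5 + sqrt(-38 + 29)/5 = 2/5 + sqrt(-9)/5 = 2/5 + (3*I)/5 = 2/5 + 3*I/5 ≈ 0.4 + 0.6*I)
R = -27 (R = 9*(-3) = -27)
Z + R*(-4*1*0) = (2/5 + 3*I/5) - 27*(-4*1)*0 = (2/5 + 3*I/5) - (-108)*0 = (2/5 + 3*I/5) - 27*0 = (2/5 + 3*I/5) + 0 = 2/5 + 3*I/5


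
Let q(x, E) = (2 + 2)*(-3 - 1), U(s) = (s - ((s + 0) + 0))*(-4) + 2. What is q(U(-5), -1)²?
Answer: 256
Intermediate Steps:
U(s) = 2 (U(s) = (s - (s + 0))*(-4) + 2 = (s - s)*(-4) + 2 = 0*(-4) + 2 = 0 + 2 = 2)
q(x, E) = -16 (q(x, E) = 4*(-4) = -16)
q(U(-5), -1)² = (-16)² = 256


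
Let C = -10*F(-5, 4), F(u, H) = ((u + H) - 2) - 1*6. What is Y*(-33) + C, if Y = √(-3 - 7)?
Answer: 90 - 33*I*√10 ≈ 90.0 - 104.36*I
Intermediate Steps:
Y = I*√10 (Y = √(-10) = I*√10 ≈ 3.1623*I)
F(u, H) = -8 + H + u (F(u, H) = ((H + u) - 2) - 6 = (-2 + H + u) - 6 = -8 + H + u)
C = 90 (C = -10*(-8 + 4 - 5) = -10*(-9) = 90)
Y*(-33) + C = (I*√10)*(-33) + 90 = -33*I*√10 + 90 = 90 - 33*I*√10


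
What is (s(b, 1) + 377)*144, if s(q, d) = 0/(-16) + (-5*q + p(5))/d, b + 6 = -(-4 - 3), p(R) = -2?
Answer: 53280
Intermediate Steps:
b = 1 (b = -6 - (-4 - 3) = -6 - 1*(-7) = -6 + 7 = 1)
s(q, d) = (-2 - 5*q)/d (s(q, d) = 0/(-16) + (-5*q - 2)/d = 0*(-1/16) + (-2 - 5*q)/d = 0 + (-2 - 5*q)/d = (-2 - 5*q)/d)
(s(b, 1) + 377)*144 = ((-2 - 5*1)/1 + 377)*144 = (1*(-2 - 5) + 377)*144 = (1*(-7) + 377)*144 = (-7 + 377)*144 = 370*144 = 53280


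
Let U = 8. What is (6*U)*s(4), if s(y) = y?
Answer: 192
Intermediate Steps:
(6*U)*s(4) = (6*8)*4 = 48*4 = 192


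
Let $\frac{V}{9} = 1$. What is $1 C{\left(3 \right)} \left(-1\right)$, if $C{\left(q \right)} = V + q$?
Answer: $-12$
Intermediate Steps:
$V = 9$ ($V = 9 \cdot 1 = 9$)
$C{\left(q \right)} = 9 + q$
$1 C{\left(3 \right)} \left(-1\right) = 1 \left(9 + 3\right) \left(-1\right) = 1 \cdot 12 \left(-1\right) = 12 \left(-1\right) = -12$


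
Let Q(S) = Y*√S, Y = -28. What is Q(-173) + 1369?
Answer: 1369 - 28*I*√173 ≈ 1369.0 - 368.28*I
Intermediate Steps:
Q(S) = -28*√S
Q(-173) + 1369 = -28*I*√173 + 1369 = 1369 - 28*I*√173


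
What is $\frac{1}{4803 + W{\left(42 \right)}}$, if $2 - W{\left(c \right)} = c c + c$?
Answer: $\frac{1}{2999} \approx 0.00033344$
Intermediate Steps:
$W{\left(c \right)} = 2 - c - c^{2}$ ($W{\left(c \right)} = 2 - \left(c c + c\right) = 2 - \left(c^{2} + c\right) = 2 - \left(c + c^{2}\right) = 2 - c - c^{2}$)
$\frac{1}{4803 + W{\left(42 \right)}} = \frac{1}{4803 - 1804} = \frac{1}{2999}$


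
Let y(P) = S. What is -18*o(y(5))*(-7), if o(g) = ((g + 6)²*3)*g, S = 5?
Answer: 228690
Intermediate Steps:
y(P) = 5
o(g) = 3*g*(6 + g)² (o(g) = ((6 + g)²*3)*g = (3*(6 + g)²)*g = 3*g*(6 + g)²)
-18*o(y(5))*(-7) = -54*5*(6 + 5)²*(-7) = -54*5*11²*(-7) = -54*5*121*(-7) = -18*1815*(-7) = -32670*(-7) = 228690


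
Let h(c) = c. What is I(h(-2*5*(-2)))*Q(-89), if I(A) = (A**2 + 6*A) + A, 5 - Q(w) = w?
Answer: 50760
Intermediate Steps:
Q(w) = 5 - w
I(A) = A**2 + 7*A
I(h(-2*5*(-2)))*Q(-89) = ((-2*5*(-2))*(7 - 2*5*(-2)))*(5 - 1*(-89)) = ((-10*(-2))*(7 - 10*(-2)))*(5 + 89) = (20*(7 + 20))*94 = (20*27)*94 = 540*94 = 50760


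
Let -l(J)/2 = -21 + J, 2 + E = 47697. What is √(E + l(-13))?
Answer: 3*√5307 ≈ 218.55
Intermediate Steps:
E = 47695 (E = -2 + 47697 = 47695)
l(J) = 42 - 2*J (l(J) = -2*(-21 + J) = 42 - 2*J)
√(E + l(-13)) = √(47695 + (42 - 2*(-13))) = √(47695 + (42 + 26)) = √(47695 + 68) = √47763 = 3*√5307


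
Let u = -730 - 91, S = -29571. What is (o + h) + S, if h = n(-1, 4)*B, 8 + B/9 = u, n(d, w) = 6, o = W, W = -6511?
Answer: -80848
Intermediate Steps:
o = -6511
u = -821
B = -7461 (B = -72 + 9*(-821) = -72 - 7389 = -7461)
h = -44766 (h = 6*(-7461) = -44766)
(o + h) + S = (-6511 - 44766) - 29571 = -51277 - 29571 = -80848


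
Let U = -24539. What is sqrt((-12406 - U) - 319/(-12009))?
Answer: 2*sqrt(437444385411)/12009 ≈ 110.15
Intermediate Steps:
sqrt((-12406 - U) - 319/(-12009)) = sqrt((-12406 - 1*(-24539)) - 319/(-12009)) = sqrt((-12406 + 24539) - 319*(-1/12009)) = sqrt(12133 + 319/12009) = sqrt(145705516/12009) = 2*sqrt(437444385411)/12009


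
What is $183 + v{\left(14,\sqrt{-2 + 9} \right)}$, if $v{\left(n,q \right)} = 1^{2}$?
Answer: $184$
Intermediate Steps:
$v{\left(n,q \right)} = 1$
$183 + v{\left(14,\sqrt{-2 + 9} \right)} = 183 + 1 = 184$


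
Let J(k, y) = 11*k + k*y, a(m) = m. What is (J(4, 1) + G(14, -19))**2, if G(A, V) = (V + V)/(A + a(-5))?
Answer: 155236/81 ≈ 1916.5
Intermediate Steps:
G(A, V) = 2*V/(-5 + A) (G(A, V) = (V + V)/(A - 5) = (2*V)/(-5 + A) = 2*V/(-5 + A))
(J(4, 1) + G(14, -19))**2 = (4*(11 + 1) + 2*(-19)/(-5 + 14))**2 = (4*12 + 2*(-19)/9)**2 = (48 + 2*(-19)*(1/9))**2 = (48 - 38/9)**2 = (394/9)**2 = 155236/81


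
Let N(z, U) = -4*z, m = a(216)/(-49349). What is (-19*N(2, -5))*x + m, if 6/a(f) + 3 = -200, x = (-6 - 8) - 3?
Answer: -25886116642/10017847 ≈ -2584.0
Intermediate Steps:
x = -17 (x = -14 - 3 = -17)
a(f) = -6/203 (a(f) = 6/(-3 - 200) = 6/(-203) = 6*(-1/203) = -6/203)
m = 6/10017847 (m = -6/203/(-49349) = -6/203*(-1/49349) = 6/10017847 ≈ 5.9893e-7)
(-19*N(2, -5))*x + m = -(-76)*2*(-17) + 6/10017847 = -19*(-8)*(-17) + 6/10017847 = 152*(-17) + 6/10017847 = -2584 + 6/10017847 = -25886116642/10017847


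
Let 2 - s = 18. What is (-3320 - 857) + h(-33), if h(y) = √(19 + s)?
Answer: -4177 + √3 ≈ -4175.3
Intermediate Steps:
s = -16 (s = 2 - 1*18 = 2 - 18 = -16)
h(y) = √3 (h(y) = √(19 - 16) = √3)
(-3320 - 857) + h(-33) = (-3320 - 857) + √3 = -4177 + √3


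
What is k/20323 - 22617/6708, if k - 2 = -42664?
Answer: -248607329/45442228 ≈ -5.4708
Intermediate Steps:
k = -42662 (k = 2 - 42664 = -42662)
k/20323 - 22617/6708 = -42662/20323 - 22617/6708 = -42662*1/20323 - 22617*1/6708 = -42662/20323 - 7539/2236 = -248607329/45442228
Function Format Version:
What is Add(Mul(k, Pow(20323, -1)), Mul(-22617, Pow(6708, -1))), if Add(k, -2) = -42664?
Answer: Rational(-248607329, 45442228) ≈ -5.4708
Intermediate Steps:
k = -42662 (k = Add(2, -42664) = -42662)
Add(Mul(k, Pow(20323, -1)), Mul(-22617, Pow(6708, -1))) = Add(Mul(-42662, Pow(20323, -1)), Mul(-22617, Pow(6708, -1))) = Add(Mul(-42662, Rational(1, 20323)), Mul(-22617, Rational(1, 6708))) = Add(Rational(-42662, 20323), Rational(-7539, 2236)) = Rational(-248607329, 45442228)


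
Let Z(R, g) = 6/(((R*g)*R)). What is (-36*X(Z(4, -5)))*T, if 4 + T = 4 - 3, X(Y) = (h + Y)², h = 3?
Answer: 369603/400 ≈ 924.01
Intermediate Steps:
Z(R, g) = 6/(R²*g) (Z(R, g) = 6/((g*R²)) = 6*(1/(R²*g)) = 6/(R²*g))
X(Y) = (3 + Y)²
T = -3 (T = -4 + (4 - 3) = -4 + 1 = -3)
(-36*X(Z(4, -5)))*T = -36*(3 + 6/(4²*(-5)))²*(-3) = -36*(3 + 6*(1/16)*(-⅕))²*(-3) = -36*(3 - 3/40)²*(-3) = -36*(117/40)²*(-3) = -36*13689/1600*(-3) = -123201/400*(-3) = 369603/400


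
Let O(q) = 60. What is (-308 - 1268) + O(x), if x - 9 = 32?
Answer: -1516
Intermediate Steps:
x = 41 (x = 9 + 32 = 41)
(-308 - 1268) + O(x) = (-308 - 1268) + 60 = -1576 + 60 = -1516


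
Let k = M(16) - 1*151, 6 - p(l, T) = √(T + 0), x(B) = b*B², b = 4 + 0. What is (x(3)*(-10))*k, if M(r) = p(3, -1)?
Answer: 52200 + 360*I ≈ 52200.0 + 360.0*I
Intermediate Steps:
b = 4
x(B) = 4*B²
p(l, T) = 6 - √T (p(l, T) = 6 - √(T + 0) = 6 - √T)
M(r) = 6 - I (M(r) = 6 - √(-1) = 6 - I)
k = -145 - I (k = (6 - I) - 1*151 = (6 - I) - 151 = -145 - I ≈ -145.0 - 1.0*I)
(x(3)*(-10))*k = ((4*3²)*(-10))*(-145 - I) = ((4*9)*(-10))*(-145 - I) = (36*(-10))*(-145 - I) = -360*(-145 - I) = 52200 + 360*I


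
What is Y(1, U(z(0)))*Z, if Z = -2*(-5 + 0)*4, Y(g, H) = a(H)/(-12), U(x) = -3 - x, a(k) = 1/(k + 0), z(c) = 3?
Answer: 5/9 ≈ 0.55556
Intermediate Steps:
a(k) = 1/k
Y(g, H) = -1/(12*H) (Y(g, H) = 1/(H*(-12)) = -1/12/H = -1/(12*H))
Z = 40 (Z = -(-10)*4 = -2*(-20) = 40)
Y(1, U(z(0)))*Z = -1/(12*(-3 - 1*3))*40 = -1/(12*(-3 - 3))*40 = -1/12/(-6)*40 = -1/12*(-⅙)*40 = (1/72)*40 = 5/9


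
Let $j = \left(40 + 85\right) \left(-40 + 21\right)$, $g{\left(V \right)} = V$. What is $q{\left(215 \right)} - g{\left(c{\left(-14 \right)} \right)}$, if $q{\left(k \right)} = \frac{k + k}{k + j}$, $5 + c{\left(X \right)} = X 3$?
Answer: $\frac{10109}{216} \approx 46.801$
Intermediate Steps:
$c{\left(X \right)} = -5 + 3 X$ ($c{\left(X \right)} = -5 + X 3 = -5 + 3 X$)
$j = -2375$ ($j = 125 \left(-19\right) = -2375$)
$q{\left(k \right)} = \frac{2 k}{-2375 + k}$ ($q{\left(k \right)} = \frac{k + k}{k - 2375} = \frac{2 k}{-2375 + k}$)
$q{\left(215 \right)} - g{\left(c{\left(-14 \right)} \right)} = 2 \cdot 215 \frac{1}{-2375 + 215} - \left(-5 + 3 \left(-14\right)\right) = 2 \cdot 215 \frac{1}{-2160} - \left(-5 - 42\right) = 2 \cdot 215 \left(- \frac{1}{2160}\right) - -47 = - \frac{43}{216} + 47 = \frac{10109}{216}$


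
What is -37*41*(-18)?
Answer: 27306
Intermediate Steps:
-37*41*(-18) = -1517*(-18) = 27306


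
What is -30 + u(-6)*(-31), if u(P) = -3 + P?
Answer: 249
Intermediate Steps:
-30 + u(-6)*(-31) = -30 + (-3 - 6)*(-31) = -30 - 9*(-31) = -30 + 279 = 249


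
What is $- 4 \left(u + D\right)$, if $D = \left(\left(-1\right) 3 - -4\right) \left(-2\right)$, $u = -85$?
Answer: $348$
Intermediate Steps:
$D = -2$ ($D = \left(-3 + \left(9 - 5\right)\right) \left(-2\right) = \left(-3 + 4\right) \left(-2\right) = 1 \left(-2\right) = -2$)
$- 4 \left(u + D\right) = - 4 \left(-85 - 2\right) = \left(-4\right) \left(-87\right) = 348$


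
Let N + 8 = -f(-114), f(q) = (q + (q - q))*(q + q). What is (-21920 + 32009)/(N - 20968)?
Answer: -177/824 ≈ -0.21481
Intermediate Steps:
f(q) = 2*q² (f(q) = (q + 0)*(2*q) = q*(2*q) = 2*q²)
N = -26000 (N = -8 - 2*(-114)² = -8 - 2*12996 = -8 - 1*25992 = -8 - 25992 = -26000)
(-21920 + 32009)/(N - 20968) = (-21920 + 32009)/(-26000 - 20968) = 10089/(-46968) = 10089*(-1/46968) = -177/824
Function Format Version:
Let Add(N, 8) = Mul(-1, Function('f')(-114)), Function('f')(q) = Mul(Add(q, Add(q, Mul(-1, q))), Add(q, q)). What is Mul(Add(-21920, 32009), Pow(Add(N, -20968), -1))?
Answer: Rational(-177, 824) ≈ -0.21481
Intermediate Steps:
Function('f')(q) = Mul(2, Pow(q, 2)) (Function('f')(q) = Mul(Add(q, 0), Mul(2, q)) = Mul(q, Mul(2, q)) = Mul(2, Pow(q, 2)))
N = -26000 (N = Add(-8, Mul(-1, Mul(2, Pow(-114, 2)))) = Add(-8, Mul(-1, Mul(2, 12996))) = Add(-8, Mul(-1, 25992)) = Add(-8, -25992) = -26000)
Mul(Add(-21920, 32009), Pow(Add(N, -20968), -1)) = Mul(Add(-21920, 32009), Pow(Add(-26000, -20968), -1)) = Mul(10089, Pow(-46968, -1)) = Mul(10089, Rational(-1, 46968)) = Rational(-177, 824)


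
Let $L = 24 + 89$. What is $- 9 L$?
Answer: $-1017$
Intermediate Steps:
$L = 113$
$- 9 L = \left(-9\right) 113 = -1017$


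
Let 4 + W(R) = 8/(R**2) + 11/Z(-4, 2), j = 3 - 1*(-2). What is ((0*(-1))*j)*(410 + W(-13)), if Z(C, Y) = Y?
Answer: 0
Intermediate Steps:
j = 5 (j = 3 + 2 = 5)
W(R) = 3/2 + 8/R**2 (W(R) = -4 + (8/(R**2) + 11/2) = -4 + (8/R**2 + 11*(1/2)) = -4 + (8/R**2 + 11/2) = -4 + (11/2 + 8/R**2) = 3/2 + 8/R**2)
((0*(-1))*j)*(410 + W(-13)) = ((0*(-1))*5)*(410 + (3/2 + 8/(-13)**2)) = (0*5)*(410 + (3/2 + 8*(1/169))) = 0*(410 + (3/2 + 8/169)) = 0*(410 + 523/338) = 0*(139103/338) = 0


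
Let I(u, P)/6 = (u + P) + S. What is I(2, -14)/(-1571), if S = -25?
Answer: 222/1571 ≈ 0.14131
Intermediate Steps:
I(u, P) = -150 + 6*P + 6*u (I(u, P) = 6*((u + P) - 25) = 6*((P + u) - 25) = 6*(-25 + P + u) = -150 + 6*P + 6*u)
I(2, -14)/(-1571) = (-150 + 6*(-14) + 6*2)/(-1571) = (-150 - 84 + 12)*(-1/1571) = -222*(-1/1571) = 222/1571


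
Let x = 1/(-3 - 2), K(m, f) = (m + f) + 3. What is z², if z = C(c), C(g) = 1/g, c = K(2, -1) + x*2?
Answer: 25/324 ≈ 0.077160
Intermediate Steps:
K(m, f) = 3 + f + m (K(m, f) = (f + m) + 3 = 3 + f + m)
x = -⅕ (x = 1/(-5) = -⅕ ≈ -0.20000)
c = 18/5 (c = (3 - 1 + 2) - ⅕*2 = 4 - ⅖ = 18/5 ≈ 3.6000)
z = 5/18 (z = 1/(18/5) = 5/18 ≈ 0.27778)
z² = (5/18)² = 25/324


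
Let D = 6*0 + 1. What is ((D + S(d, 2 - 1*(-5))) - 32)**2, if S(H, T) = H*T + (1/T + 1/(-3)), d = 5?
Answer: 6400/441 ≈ 14.512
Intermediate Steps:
D = 1 (D = 0 + 1 = 1)
S(H, T) = -1/3 + 1/T + H*T (S(H, T) = H*T + (1/T + 1*(-1/3)) = H*T + (1/T - 1/3) = H*T + (-1/3 + 1/T) = -1/3 + 1/T + H*T)
((D + S(d, 2 - 1*(-5))) - 32)**2 = ((1 + (-1/3 + 1/(2 - 1*(-5)) + 5*(2 - 1*(-5)))) - 32)**2 = ((1 + (-1/3 + 1/(2 + 5) + 5*(2 + 5))) - 32)**2 = ((1 + (-1/3 + 1/7 + 5*7)) - 32)**2 = ((1 + (-1/3 + 1/7 + 35)) - 32)**2 = ((1 + 731/21) - 32)**2 = (752/21 - 32)**2 = (80/21)**2 = 6400/441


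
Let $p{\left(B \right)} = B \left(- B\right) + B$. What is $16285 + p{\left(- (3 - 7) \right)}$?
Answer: $16273$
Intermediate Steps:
$p{\left(B \right)} = B - B^{2}$ ($p{\left(B \right)} = - B^{2} + B = B - B^{2}$)
$16285 + p{\left(- (3 - 7) \right)} = 16285 + - (3 - 7) \left(1 - - (3 - 7)\right) = 16285 + \left(-1\right) \left(-4\right) \left(1 - \left(-1\right) \left(-4\right)\right) = 16285 + 4 \left(1 - 4\right) = 16285 + 4 \left(-3\right) = 16285 - 12 = 16273$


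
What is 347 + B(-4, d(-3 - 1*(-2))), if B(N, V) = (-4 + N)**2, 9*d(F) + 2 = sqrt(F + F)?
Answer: 411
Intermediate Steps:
d(F) = -2/9 + sqrt(2)*sqrt(F)/9 (d(F) = -2/9 + sqrt(F + F)/9 = -2/9 + sqrt(2*F)/9 = -2/9 + (sqrt(2)*sqrt(F))/9 = -2/9 + sqrt(2)*sqrt(F)/9)
347 + B(-4, d(-3 - 1*(-2))) = 347 + (-4 - 4)**2 = 347 + (-8)**2 = 347 + 64 = 411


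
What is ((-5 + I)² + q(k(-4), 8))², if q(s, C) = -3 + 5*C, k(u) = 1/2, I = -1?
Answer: 5329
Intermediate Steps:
k(u) = ½
((-5 + I)² + q(k(-4), 8))² = ((-5 - 1)² + (-3 + 5*8))² = ((-6)² + (-3 + 40))² = (36 + 37)² = 73² = 5329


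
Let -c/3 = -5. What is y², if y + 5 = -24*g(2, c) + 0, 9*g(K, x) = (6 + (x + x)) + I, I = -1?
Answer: 87025/9 ≈ 9669.4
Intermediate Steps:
c = 15 (c = -3*(-5) = 15)
g(K, x) = 5/9 + 2*x/9 (g(K, x) = ((6 + (x + x)) - 1)/9 = ((6 + 2*x) - 1)/9 = (5 + 2*x)/9 = 5/9 + 2*x/9)
y = -295/3 (y = -5 + (-24*(5/9 + (2/9)*15) + 0) = -5 + (-24*(5/9 + 10/3) + 0) = -5 + (-24*35/9 + 0) = -5 + (-280/3 + 0) = -5 - 280/3 = -295/3 ≈ -98.333)
y² = (-295/3)² = 87025/9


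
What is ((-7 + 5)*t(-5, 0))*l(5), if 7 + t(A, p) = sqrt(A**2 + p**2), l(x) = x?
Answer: 20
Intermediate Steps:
t(A, p) = -7 + sqrt(A**2 + p**2)
((-7 + 5)*t(-5, 0))*l(5) = ((-7 + 5)*(-7 + sqrt((-5)**2 + 0**2)))*5 = -2*(-7 + sqrt(25 + 0))*5 = -2*(-7 + sqrt(25))*5 = -2*(-7 + 5)*5 = -2*(-2)*5 = 4*5 = 20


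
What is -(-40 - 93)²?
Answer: -17689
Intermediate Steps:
-(-40 - 93)² = -1*(-133)² = -1*17689 = -17689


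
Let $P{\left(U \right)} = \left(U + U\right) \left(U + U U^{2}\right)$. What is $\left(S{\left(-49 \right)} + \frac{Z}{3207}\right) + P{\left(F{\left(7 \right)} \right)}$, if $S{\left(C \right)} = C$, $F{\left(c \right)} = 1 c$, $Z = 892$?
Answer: $\frac{15558049}{3207} \approx 4851.3$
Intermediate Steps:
$F{\left(c \right)} = c$
$P{\left(U \right)} = 2 U \left(U + U^{3}\right)$
$\left(S{\left(-49 \right)} + \frac{Z}{3207}\right) + P{\left(F{\left(7 \right)} \right)} = \left(-49 + \frac{892}{3207}\right) + 2 \cdot 7^{2} \left(1 + 7^{2}\right) = \left(-49 + 892 \cdot \frac{1}{3207}\right) + 2 \cdot 49 \left(1 + 49\right) = \left(-49 + \frac{892}{3207}\right) + 2 \cdot 49 \cdot 50 = - \frac{156251}{3207} + 4900 = \frac{15558049}{3207}$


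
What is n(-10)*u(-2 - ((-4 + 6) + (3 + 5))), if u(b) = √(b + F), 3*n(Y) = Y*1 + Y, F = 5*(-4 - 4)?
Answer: -40*I*√13/3 ≈ -48.074*I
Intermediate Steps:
F = -40 (F = 5*(-8) = -40)
n(Y) = 2*Y/3 (n(Y) = (Y*1 + Y)/3 = (Y + Y)/3 = (2*Y)/3 = 2*Y/3)
u(b) = √(-40 + b) (u(b) = √(b - 40) = √(-40 + b))
n(-10)*u(-2 - ((-4 + 6) + (3 + 5))) = ((⅔)*(-10))*√(-40 + (-2 - ((-4 + 6) + (3 + 5)))) = -20*√(-40 + (-2 - (2 + 8)))/3 = -20*√(-40 + (-2 - 1*10))/3 = -20*√(-40 + (-2 - 10))/3 = -20*√(-40 - 12)/3 = -40*I*√13/3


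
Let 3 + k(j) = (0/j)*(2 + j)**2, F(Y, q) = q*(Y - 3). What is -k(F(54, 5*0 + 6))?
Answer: 3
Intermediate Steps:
F(Y, q) = q*(-3 + Y)
k(j) = -3 (k(j) = -3 + (0/j)*(2 + j)**2 = -3 + 0*(2 + j)**2 = -3 + 0 = -3)
-k(F(54, 5*0 + 6)) = -1*(-3) = 3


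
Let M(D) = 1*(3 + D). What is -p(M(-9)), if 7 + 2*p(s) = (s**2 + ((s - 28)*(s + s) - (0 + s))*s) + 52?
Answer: 2403/2 ≈ 1201.5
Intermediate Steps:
M(D) = 3 + D
p(s) = 45/2 + s**2/2 + s*(-s + 2*s*(-28 + s))/2 (p(s) = -7/2 + ((s**2 + ((s - 28)*(s + s) - (0 + s))*s) + 52)/2 = -7/2 + ((s**2 + ((-28 + s)*(2*s) - s)*s) + 52)/2 = -7/2 + ((s**2 + (2*s*(-28 + s) - s)*s) + 52)/2 = -7/2 + ((s**2 + (-s + 2*s*(-28 + s))*s) + 52)/2 = -7/2 + ((s**2 + s*(-s + 2*s*(-28 + s))) + 52)/2 = -7/2 + (52 + s**2 + s*(-s + 2*s*(-28 + s)))/2 = -7/2 + (26 + s**2/2 + s*(-s + 2*s*(-28 + s))/2) = 45/2 + s**2/2 + s*(-s + 2*s*(-28 + s))/2)
-p(M(-9)) = -(45/2 + (3 - 9)**3 - 28*(3 - 9)**2) = -(45/2 + (-6)**3 - 28*(-6)**2) = -(45/2 - 216 - 28*36) = -(45/2 - 216 - 1008) = -1*(-2403/2) = 2403/2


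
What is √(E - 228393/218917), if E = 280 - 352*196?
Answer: I*√3293048748419349/218917 ≈ 262.13*I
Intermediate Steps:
E = -68712 (E = 280 - 68992 = -68712)
√(E - 228393/218917) = √(-68712 - 228393/218917) = √(-15042453297/218917) = I*√3293048748419349/218917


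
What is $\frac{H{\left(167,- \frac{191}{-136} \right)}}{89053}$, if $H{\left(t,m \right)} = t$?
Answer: $\frac{167}{89053} \approx 0.0018753$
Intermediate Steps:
$\frac{H{\left(167,- \frac{191}{-136} \right)}}{89053} = \frac{167}{89053}$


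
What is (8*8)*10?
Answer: 640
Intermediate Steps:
(8*8)*10 = 64*10 = 640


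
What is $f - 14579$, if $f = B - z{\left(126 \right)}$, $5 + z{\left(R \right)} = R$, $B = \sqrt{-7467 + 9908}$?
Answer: $-14700 + \sqrt{2441} \approx -14651.0$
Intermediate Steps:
$B = \sqrt{2441} \approx 49.406$
$z{\left(R \right)} = -5 + R$
$f = -121 + \sqrt{2441}$ ($f = \sqrt{2441} - \left(-5 + 126\right) = \sqrt{2441} - 121 = -121 + \sqrt{2441} \approx -71.594$)
$f - 14579 = \left(-121 + \sqrt{2441}\right) - 14579 = -14700 + \sqrt{2441}$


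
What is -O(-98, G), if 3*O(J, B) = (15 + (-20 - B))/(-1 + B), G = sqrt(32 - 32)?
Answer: -5/3 ≈ -1.6667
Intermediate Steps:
G = 0 (G = sqrt(0) = 0)
O(J, B) = (-5 - B)/(3*(-1 + B)) (O(J, B) = ((15 + (-20 - B))/(-1 + B))/3 = ((-5 - B)/(-1 + B))/3 = (-5 - B)/(3*(-1 + B)))
-O(-98, G) = -(-5 - 1*0)/(3*(-1 + 0)) = -(-5 + 0)/(3*(-1)) = -(-1)*(-5)/3 = -1*5/3 = -5/3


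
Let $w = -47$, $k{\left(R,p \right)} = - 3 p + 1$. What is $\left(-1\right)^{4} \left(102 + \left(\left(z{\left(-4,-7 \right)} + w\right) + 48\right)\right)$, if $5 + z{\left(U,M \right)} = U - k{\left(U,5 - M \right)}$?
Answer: $129$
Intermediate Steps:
$k{\left(R,p \right)} = 1 - 3 p$
$z{\left(U,M \right)} = 9 + U - 3 M$ ($z{\left(U,M \right)} = -5 - \left(1 - U - 3 \left(5 - M\right)\right) = -5 - \left(-14 - U + 3 M\right) = -5 + \left(14 + U - 3 M\right) = 9 + U - 3 M$)
$\left(-1\right)^{4} \left(102 + \left(\left(z{\left(-4,-7 \right)} + w\right) + 48\right)\right) = \left(-1\right)^{4} \left(102 + \left(\left(\left(9 - 4 - -21\right) - 47\right) + 48\right)\right) = 1 \left(102 + \left(\left(\left(9 - 4 + 21\right) - 47\right) + 48\right)\right) = 1 \left(102 + \left(\left(26 - 47\right) + 48\right)\right) = 1 \left(102 + \left(-21 + 48\right)\right) = 1 \left(102 + 27\right) = 1 \cdot 129 = 129$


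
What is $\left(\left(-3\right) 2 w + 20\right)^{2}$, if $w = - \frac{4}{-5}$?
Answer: $\frac{5776}{25} \approx 231.04$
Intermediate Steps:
$w = \frac{4}{5}$ ($w = \left(-4\right) \left(- \frac{1}{5}\right) = \frac{4}{5} \approx 0.8$)
$\left(\left(-3\right) 2 w + 20\right)^{2} = \left(\left(-3\right) 2 \cdot \frac{4}{5} + 20\right)^{2} = \left(\left(-6\right) \frac{4}{5} + 20\right)^{2} = \left(- \frac{24}{5} + 20\right)^{2} = \left(\frac{76}{5}\right)^{2} = \frac{5776}{25}$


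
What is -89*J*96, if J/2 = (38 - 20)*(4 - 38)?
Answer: 10457856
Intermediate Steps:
J = -1224 (J = 2*((38 - 20)*(4 - 38)) = 2*(18*(-34)) = 2*(-612) = -1224)
-89*J*96 = -89*(-1224)*96 = 108936*96 = 10457856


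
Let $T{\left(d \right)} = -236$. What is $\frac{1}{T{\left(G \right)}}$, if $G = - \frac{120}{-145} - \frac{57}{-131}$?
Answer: $- \frac{1}{236} \approx -0.0042373$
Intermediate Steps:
$G = \frac{4797}{3799}$ ($G = \left(-120\right) \left(- \frac{1}{145}\right) - - \frac{57}{131} = \frac{24}{29} + \frac{57}{131} = \frac{4797}{3799} \approx 1.2627$)
$\frac{1}{T{\left(G \right)}} = \frac{1}{-236} = - \frac{1}{236}$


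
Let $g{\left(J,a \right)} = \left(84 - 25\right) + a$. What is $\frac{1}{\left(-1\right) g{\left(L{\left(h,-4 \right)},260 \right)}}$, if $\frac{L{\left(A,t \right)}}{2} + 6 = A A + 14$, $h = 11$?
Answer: $- \frac{1}{319} \approx -0.0031348$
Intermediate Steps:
$L{\left(A,t \right)} = 16 + 2 A^{2}$ ($L{\left(A,t \right)} = -12 + 2 \left(A A + 14\right) = -12 + 2 \left(A^{2} + 14\right) = -12 + 2 \left(14 + A^{2}\right) = -12 + \left(28 + 2 A^{2}\right) = 16 + 2 A^{2}$)
$g{\left(J,a \right)} = 59 + a$
$\frac{1}{\left(-1\right) g{\left(L{\left(h,-4 \right)},260 \right)}} = \frac{1}{\left(-1\right) \left(59 + 260\right)} = \frac{1}{\left(-1\right) 319} = \frac{1}{-319} = - \frac{1}{319}$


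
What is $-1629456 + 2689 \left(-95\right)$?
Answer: $-1884911$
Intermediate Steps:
$-1629456 + 2689 \left(-95\right) = -1629456 - 255455 = -1884911$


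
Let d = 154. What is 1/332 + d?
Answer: 51129/332 ≈ 154.00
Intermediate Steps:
1/332 + d = 1/332 + 154 = 51129/332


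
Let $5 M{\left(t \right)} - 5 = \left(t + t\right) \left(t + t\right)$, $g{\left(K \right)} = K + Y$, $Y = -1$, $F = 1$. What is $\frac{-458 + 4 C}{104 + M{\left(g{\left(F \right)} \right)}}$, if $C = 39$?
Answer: $- \frac{302}{105} \approx -2.8762$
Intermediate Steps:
$g{\left(K \right)} = -1 + K$ ($g{\left(K \right)} = K - 1 = -1 + K$)
$M{\left(t \right)} = 1 + \frac{4 t^{2}}{5}$ ($M{\left(t \right)} = 1 + \frac{\left(t + t\right) \left(t + t\right)}{5} = 1 + \frac{2 t 2 t}{5} = 1 + \frac{4 t^{2}}{5}$)
$\frac{-458 + 4 C}{104 + M{\left(g{\left(F \right)} \right)}} = \frac{-458 + 4 \cdot 39}{104 + \left(1 + \frac{4 \left(-1 + 1\right)^{2}}{5}\right)} = \frac{-458 + 156}{104 + \left(1 + \frac{4 \cdot 0^{2}}{5}\right)} = - \frac{302}{104 + \left(1 + \frac{4}{5} \cdot 0\right)} = - \frac{302}{104 + \left(1 + 0\right)} = - \frac{302}{104 + 1} = - \frac{302}{105}$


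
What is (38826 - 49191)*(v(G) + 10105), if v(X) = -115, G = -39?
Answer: -103546350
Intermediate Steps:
(38826 - 49191)*(v(G) + 10105) = (38826 - 49191)*(-115 + 10105) = -10365*9990 = -103546350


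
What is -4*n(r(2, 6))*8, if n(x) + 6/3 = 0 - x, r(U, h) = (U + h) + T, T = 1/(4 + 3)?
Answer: 2272/7 ≈ 324.57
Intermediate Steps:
T = 1/7 ≈ 0.14286
r(U, h) = 1/7 + U + h (r(U, h) = (U + h) + 1/7 = 1/7 + U + h)
n(x) = -2 - x (n(x) = -2 + (0 - x) = -2 - x)
-4*n(r(2, 6))*8 = -4*(-2 - (1/7 + 2 + 6))*8 = -4*(-2 - 1*57/7)*8 = -4*(-2 - 57/7)*8 = -4*(-71/7)*8 = (284/7)*8 = 2272/7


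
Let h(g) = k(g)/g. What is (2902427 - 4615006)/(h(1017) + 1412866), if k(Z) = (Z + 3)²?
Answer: -193521427/159769458 ≈ -1.2113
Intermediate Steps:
k(Z) = (3 + Z)²
h(g) = (3 + g)²/g
(2902427 - 4615006)/(h(1017) + 1412866) = (2902427 - 4615006)/((3 + 1017)²/1017 + 1412866) = -1712579/((1/1017)*1020² + 1412866) = -1712579/((1/1017)*1040400 + 1412866) = -1712579/(115600/113 + 1412866) = -1712579/159769458/113 = -1712579*113/159769458 = -193521427/159769458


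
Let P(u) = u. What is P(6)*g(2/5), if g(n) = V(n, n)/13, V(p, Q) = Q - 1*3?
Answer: -6/5 ≈ -1.2000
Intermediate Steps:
V(p, Q) = -3 + Q (V(p, Q) = Q - 3 = -3 + Q)
g(n) = -3/13 + n/13 (g(n) = (-3 + n)/13 = (-3 + n)*(1/13) = -3/13 + n/13)
P(6)*g(2/5) = 6*(-3/13 + (2/5)/13) = 6*(-3/13 + (2*(⅕))/13) = 6*(-3/13 + (1/13)*(⅖)) = 6*(-3/13 + 2/65) = 6*(-⅕) = -6/5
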